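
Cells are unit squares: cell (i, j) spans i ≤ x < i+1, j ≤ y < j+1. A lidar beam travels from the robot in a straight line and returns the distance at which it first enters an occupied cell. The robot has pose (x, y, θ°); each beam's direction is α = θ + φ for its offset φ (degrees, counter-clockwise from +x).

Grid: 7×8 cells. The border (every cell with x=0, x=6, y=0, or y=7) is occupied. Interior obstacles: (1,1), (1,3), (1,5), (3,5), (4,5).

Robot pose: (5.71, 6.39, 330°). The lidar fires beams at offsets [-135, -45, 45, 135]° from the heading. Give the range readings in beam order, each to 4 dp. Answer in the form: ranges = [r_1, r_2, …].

ranges = [1.5068, 1.1205, 0.3002, 0.6315]

beam 1: φ=-135°, α=195°
  d=(-0.9659,-0.2588)  start (5,6)  tX=0.7350 tY=1.5068  stride 1/|dx|=1.0353 1/|dy|=3.8637
    cross x-line → (4,6), t=0.7350
    cross y-line → (4,5), t=1.5068 (wall)
  → r_1 = 1.5068
beam 2: φ=-45°, α=285°
  d=(0.2588,-0.9659)  start (5,6)  tX=1.1205 tY=0.4038  stride 1/|dx|=3.8637 1/|dy|=1.0353
    cross y-line → (5,5), t=0.4038
    cross x-line → (6,5), t=1.1205 (wall)
  → r_2 = 1.1205
beam 3: φ=45°, α=15°
  d=(0.9659,0.2588)  start (5,6)  tX=0.3002 tY=2.3569  stride 1/|dx|=1.0353 1/|dy|=3.8637
    cross x-line → (6,6), t=0.3002 (wall)
  → r_3 = 0.3002
beam 4: φ=135°, α=105°
  d=(-0.2588,0.9659)  start (5,6)  tX=2.7432 tY=0.6315  stride 1/|dx|=3.8637 1/|dy|=1.0353
    cross y-line → (5,7), t=0.6315 (wall)
  → r_4 = 0.6315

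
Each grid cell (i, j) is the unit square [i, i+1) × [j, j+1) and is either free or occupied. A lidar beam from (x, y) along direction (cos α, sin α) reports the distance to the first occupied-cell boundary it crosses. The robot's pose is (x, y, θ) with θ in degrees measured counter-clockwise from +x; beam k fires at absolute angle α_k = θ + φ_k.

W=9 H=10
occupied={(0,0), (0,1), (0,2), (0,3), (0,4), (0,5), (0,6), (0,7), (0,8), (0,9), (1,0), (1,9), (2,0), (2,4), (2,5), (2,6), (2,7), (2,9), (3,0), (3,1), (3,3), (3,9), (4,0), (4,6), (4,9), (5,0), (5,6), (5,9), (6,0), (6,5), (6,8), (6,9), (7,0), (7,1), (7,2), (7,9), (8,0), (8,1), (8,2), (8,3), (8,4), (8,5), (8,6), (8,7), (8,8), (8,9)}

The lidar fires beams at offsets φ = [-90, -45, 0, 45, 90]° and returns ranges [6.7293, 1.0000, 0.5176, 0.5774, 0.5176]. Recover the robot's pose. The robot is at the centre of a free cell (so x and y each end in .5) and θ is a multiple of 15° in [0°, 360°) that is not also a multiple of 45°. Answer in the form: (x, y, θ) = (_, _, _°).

(x, y, θ) = (1.5, 8.5, 75°)

Enumerate (i+0.5, j+0.5, θ) over the 44 free cells and 16 admissible headings. For each, cast all 5 beams and compare to the given ranges.
  (2.5, 2.5, 330°): beam 1 = 1.7321 ≠ 6.7293 ✗
  (1.5, 3.5, 60°): beam 1 = 5.0000 ≠ 6.7293 ✗
  (5.5, 3.5, 330°): beam 1 = 2.8868 ≠ 6.7293 ✗
  (6.5, 3.5, 30°): beam 1 = 1.0000 ≠ 6.7293 ✗
  …
  (1.5, 8.5, 75°): r_1=6.7293, r_2=1.0000, r_3=0.5176, r_4=0.5774, r_5=0.5176 — all match ✓
Only this pose fits every beam.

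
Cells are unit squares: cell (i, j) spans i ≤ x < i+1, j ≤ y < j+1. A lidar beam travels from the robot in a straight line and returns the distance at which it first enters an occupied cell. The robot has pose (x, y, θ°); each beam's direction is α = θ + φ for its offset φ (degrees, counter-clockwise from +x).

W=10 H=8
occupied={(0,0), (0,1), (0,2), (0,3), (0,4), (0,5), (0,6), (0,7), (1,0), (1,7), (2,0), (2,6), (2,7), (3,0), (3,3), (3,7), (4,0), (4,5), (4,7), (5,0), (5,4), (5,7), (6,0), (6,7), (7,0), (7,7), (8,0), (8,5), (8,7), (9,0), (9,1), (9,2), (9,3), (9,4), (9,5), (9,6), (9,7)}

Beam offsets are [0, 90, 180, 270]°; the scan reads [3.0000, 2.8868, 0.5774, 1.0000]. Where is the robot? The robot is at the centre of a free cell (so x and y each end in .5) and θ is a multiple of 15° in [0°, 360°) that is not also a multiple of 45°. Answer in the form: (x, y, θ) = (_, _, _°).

(x, y, θ) = (3.5, 1.5, 60°)

The pose lattice has 43·16 = 688 candidates. Test each by forward raycasting.
  (6.5, 2.5, 210°): beam 2 = 1.7321 ≠ 2.8868 ✗
  (7.5, 3.5, 345°): beam 1 = 1.5529 ≠ 3.0000 ✗
  (4.5, 1.5, 105°): beam 1 = 1.9319 ≠ 3.0000 ✗
  (5.5, 3.5, 240°): beam 1 = 2.8868 ≠ 3.0000 ✗
  …
  (3.5, 1.5, 60°): r_1=3.0000, r_2=2.8868, r_3=0.5774, r_4=1.0000 — all match ✓
Only this pose fits every beam.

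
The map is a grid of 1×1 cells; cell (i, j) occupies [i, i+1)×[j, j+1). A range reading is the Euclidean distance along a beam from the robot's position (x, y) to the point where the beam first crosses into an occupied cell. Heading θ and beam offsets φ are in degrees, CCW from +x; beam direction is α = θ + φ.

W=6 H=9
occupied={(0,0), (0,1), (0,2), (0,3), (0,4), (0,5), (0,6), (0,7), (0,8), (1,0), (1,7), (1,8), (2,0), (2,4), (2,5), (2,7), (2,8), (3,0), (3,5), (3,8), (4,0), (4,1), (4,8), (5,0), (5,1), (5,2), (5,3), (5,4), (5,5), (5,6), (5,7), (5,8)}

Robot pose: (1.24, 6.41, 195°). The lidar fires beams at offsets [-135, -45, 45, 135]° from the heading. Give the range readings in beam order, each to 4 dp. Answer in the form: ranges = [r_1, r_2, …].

ranges = [0.6813, 0.2771, 0.4800, 0.8776]

beam 1: φ=-135°, α=60°
  direction (0.5000, 0.8660); cell (1,6); t to first gridline: x 1.5200, y 0.6813 (then +2.0000 / +1.1547)
    (1,7) via y @ 0.6813  # hit
  → r_1 = 0.6813
beam 2: φ=-45°, α=150°
  direction (-0.8660, 0.5000); cell (1,6); t to first gridline: x 0.2771, y 1.1800 (then +1.1547 / +2.0000)
    (0,6) via x @ 0.2771  # hit
  → r_2 = 0.2771
beam 3: φ=45°, α=240°
  direction (-0.5000, -0.8660); cell (1,6); t to first gridline: x 0.4800, y 0.4734 (then +2.0000 / +1.1547)
    (1,5) via y @ 0.4734
    (0,5) via x @ 0.4800  # hit
  → r_3 = 0.4800
beam 4: φ=135°, α=330°
  direction (0.8660, -0.5000); cell (1,6); t to first gridline: x 0.8776, y 0.8200 (then +1.1547 / +2.0000)
    (1,5) via y @ 0.8200
    (2,5) via x @ 0.8776  # hit
  → r_4 = 0.8776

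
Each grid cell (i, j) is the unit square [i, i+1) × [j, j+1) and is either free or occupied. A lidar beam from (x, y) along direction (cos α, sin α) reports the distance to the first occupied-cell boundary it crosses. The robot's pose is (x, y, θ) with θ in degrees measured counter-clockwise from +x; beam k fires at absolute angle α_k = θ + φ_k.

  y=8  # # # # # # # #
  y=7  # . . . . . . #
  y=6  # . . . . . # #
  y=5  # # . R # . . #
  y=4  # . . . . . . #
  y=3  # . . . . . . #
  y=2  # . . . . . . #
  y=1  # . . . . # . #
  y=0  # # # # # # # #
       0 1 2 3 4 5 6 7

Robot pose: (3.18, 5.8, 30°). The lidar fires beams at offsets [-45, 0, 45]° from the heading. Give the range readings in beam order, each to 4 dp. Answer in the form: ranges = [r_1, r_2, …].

beam 1: φ=-45°, α=345°
  direction (0.9659, -0.2588); cell (3,5); t to first gridline: x 0.8489, y 3.0910 (then +1.0353 / +3.8637)
    (4,5) via x @ 0.8489  # hit
  → r_1 = 0.8489
beam 2: φ=0°, α=30°
  direction (0.8660, 0.5000); cell (3,5); t to first gridline: x 0.9469, y 0.4000 (then +1.1547 / +2.0000)
    (3,6) via y @ 0.4000
    (4,6) via x @ 0.9469
    (5,6) via x @ 2.1016
    (5,7) via y @ 2.4000
    (6,7) via x @ 3.2563
    (6,8) via y @ 4.4000  # hit
  → r_2 = 4.4000
beam 3: φ=45°, α=75°
  direction (0.2588, 0.9659); cell (3,5); t to first gridline: x 3.1682, y 0.2071 (then +3.8637 / +1.0353)
    (3,6) via y @ 0.2071
    (3,7) via y @ 1.2423
    (3,8) via y @ 2.2776  # hit
  → r_3 = 2.2776

ranges = [0.8489, 4.4000, 2.2776]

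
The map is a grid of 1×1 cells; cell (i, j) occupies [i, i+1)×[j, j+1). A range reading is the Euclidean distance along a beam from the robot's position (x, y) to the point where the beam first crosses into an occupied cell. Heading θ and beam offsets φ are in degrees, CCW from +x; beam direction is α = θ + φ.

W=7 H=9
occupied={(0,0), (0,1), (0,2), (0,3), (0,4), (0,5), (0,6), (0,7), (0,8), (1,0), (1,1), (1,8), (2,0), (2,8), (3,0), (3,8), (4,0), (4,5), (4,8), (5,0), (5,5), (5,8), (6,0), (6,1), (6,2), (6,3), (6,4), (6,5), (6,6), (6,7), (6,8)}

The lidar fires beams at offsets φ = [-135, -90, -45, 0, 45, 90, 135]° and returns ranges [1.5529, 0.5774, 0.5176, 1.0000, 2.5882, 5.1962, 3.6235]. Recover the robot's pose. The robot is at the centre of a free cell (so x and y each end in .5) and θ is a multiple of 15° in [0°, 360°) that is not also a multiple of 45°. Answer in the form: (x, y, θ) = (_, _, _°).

(x, y, θ) = (5.5, 2.5, 60°)

Candidates: 32 free-cell centres × 16 headings = 512 poses. Raycast each; keep the one whose scan matches to 4 dp.
  (3.5, 3.5, 330°): beam 1 = 2.5882 ≠ 1.5529 ✗
  (3.5, 6.5, 345°): beam 1 = 2.8868 ≠ 1.5529 ✗
  (3.5, 2.5, 60°): beam 2 = 2.8868 ≠ 0.5774 ✗
  (5.5, 7.5, 345°): beam 1 = 5.1962 ≠ 1.5529 ✗
  …
  (5.5, 2.5, 60°): r_1=1.5529, r_2=0.5774, r_3=0.5176, r_4=1.0000, r_5=2.5882, r_6=5.1962, r_7=3.6235 — all match ✓
No second candidate reproduces the full scan.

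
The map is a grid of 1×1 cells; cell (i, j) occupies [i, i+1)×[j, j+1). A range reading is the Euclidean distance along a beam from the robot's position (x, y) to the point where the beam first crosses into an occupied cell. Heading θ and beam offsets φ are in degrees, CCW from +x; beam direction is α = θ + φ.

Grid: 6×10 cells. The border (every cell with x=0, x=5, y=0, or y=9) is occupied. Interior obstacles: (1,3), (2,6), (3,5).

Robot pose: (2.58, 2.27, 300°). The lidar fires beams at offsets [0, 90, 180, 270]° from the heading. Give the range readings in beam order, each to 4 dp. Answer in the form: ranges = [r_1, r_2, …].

ranges = [1.4665, 2.7944, 1.1600, 1.8244]

beam 1: φ=0°, α=300°
  d=(0.5000,-0.8660)  start (2,2)  tX=0.8400 tY=0.3118  stride 1/|dx|=2.0000 1/|dy|=1.1547
    cross y-line → (2,1), t=0.3118
    cross x-line → (3,1), t=0.8400
    cross y-line → (3,0), t=1.4665 (wall)
  → r_1 = 1.4665
beam 2: φ=90°, α=30°
  d=(0.8660,0.5000)  start (2,2)  tX=0.4850 tY=1.4600  stride 1/|dx|=1.1547 1/|dy|=2.0000
    cross x-line → (3,2), t=0.4850
    cross y-line → (3,3), t=1.4600
    cross x-line → (4,3), t=1.6397
    cross x-line → (5,3), t=2.7944 (wall)
  → r_2 = 2.7944
beam 3: φ=180°, α=120°
  d=(-0.5000,0.8660)  start (2,2)  tX=1.1600 tY=0.8429  stride 1/|dx|=2.0000 1/|dy|=1.1547
    cross y-line → (2,3), t=0.8429
    cross x-line → (1,3), t=1.1600 (wall)
  → r_3 = 1.1600
beam 4: φ=270°, α=210°
  d=(-0.8660,-0.5000)  start (2,2)  tX=0.6697 tY=0.5400  stride 1/|dx|=1.1547 1/|dy|=2.0000
    cross y-line → (2,1), t=0.5400
    cross x-line → (1,1), t=0.6697
    cross x-line → (0,1), t=1.8244 (wall)
  → r_4 = 1.8244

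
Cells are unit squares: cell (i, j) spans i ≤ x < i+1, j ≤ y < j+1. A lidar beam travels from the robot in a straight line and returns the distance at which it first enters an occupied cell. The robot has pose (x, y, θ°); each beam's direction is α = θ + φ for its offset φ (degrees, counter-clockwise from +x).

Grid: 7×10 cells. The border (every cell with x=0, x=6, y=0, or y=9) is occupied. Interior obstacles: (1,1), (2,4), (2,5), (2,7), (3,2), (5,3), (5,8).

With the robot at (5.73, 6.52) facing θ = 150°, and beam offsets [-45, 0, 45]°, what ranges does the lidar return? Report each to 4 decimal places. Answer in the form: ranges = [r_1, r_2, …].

ranges = [1.5322, 4.9600, 2.8263]

beam 1: φ=-45°, α=105°
  dir = (cos 105°, sin 105°) = (-0.2588, 0.9659); from cell (5,6)
  next x-line at t=2.8205, next y-line at t=0.4969; Δt_x=3.8637, Δt_y=1.0353
    y: enter (5,7) at t=0.4969
    y: enter (5,8) at t=1.5322 ← occupied
  → r_1 = 1.5322
beam 2: φ=0°, α=150°
  dir = (cos 150°, sin 150°) = (-0.8660, 0.5000); from cell (5,6)
  next x-line at t=0.8429, next y-line at t=0.9600; Δt_x=1.1547, Δt_y=2.0000
    x: enter (4,6) at t=0.8429
    y: enter (4,7) at t=0.9600
    x: enter (3,7) at t=1.9976
    y: enter (3,8) at t=2.9600
    x: enter (2,8) at t=3.1523
    x: enter (1,8) at t=4.3070
    y: enter (1,9) at t=4.9600 ← occupied
  → r_2 = 4.9600
beam 3: φ=45°, α=195°
  dir = (cos 195°, sin 195°) = (-0.9659, -0.2588); from cell (5,6)
  next x-line at t=0.7558, next y-line at t=2.0091; Δt_x=1.0353, Δt_y=3.8637
    x: enter (4,6) at t=0.7558
    x: enter (3,6) at t=1.7910
    y: enter (3,5) at t=2.0091
    x: enter (2,5) at t=2.8263 ← occupied
  → r_3 = 2.8263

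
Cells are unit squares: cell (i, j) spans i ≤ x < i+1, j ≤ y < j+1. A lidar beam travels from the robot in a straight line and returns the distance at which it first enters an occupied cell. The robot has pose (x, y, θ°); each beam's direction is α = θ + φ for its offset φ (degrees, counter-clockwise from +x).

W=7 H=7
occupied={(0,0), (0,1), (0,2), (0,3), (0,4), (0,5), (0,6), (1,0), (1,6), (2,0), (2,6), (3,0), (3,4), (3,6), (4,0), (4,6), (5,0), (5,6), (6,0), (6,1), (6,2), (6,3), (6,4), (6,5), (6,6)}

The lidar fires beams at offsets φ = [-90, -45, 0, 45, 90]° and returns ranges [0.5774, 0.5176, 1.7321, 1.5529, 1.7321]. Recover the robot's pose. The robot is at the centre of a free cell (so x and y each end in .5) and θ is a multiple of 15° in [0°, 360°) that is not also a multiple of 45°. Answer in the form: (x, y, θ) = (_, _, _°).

Enumerate (i+0.5, j+0.5, θ) over the 24 free cells and 16 admissible headings. For each, cast all 5 beams and compare to the given ranges.
  (3.5, 3.5, 300°): beam 1 = 2.8868 ≠ 0.5774 ✗
  (2.5, 5.5, 15°): beam 1 = 4.6587 ≠ 0.5774 ✗
  (3.5, 2.5, 330°): beam 1 = 1.7321 ≠ 0.5774 ✗
  …
  (2.5, 4.5, 60°): r_1=0.5774, r_2=0.5176, r_3=1.7321, r_4=1.5529, r_5=1.7321 — all match ✓
No second candidate reproduces the full scan.

(x, y, θ) = (2.5, 4.5, 60°)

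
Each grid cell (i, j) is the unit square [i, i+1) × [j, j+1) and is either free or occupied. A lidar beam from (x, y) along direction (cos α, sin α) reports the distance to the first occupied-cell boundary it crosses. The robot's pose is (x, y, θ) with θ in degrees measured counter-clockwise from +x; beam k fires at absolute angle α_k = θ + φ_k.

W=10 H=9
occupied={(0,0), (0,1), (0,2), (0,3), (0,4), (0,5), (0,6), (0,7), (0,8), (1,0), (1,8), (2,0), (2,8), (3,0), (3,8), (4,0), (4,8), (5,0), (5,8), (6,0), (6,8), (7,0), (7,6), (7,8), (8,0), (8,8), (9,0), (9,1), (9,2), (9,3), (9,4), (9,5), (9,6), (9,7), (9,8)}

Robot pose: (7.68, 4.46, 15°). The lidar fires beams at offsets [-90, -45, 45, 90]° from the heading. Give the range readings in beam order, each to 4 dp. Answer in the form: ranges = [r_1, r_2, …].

beam 1: φ=-90°, α=285°
  d=(0.2588,-0.9659)  start (7,4)  tX=1.2364 tY=0.4762  stride 1/|dx|=3.8637 1/|dy|=1.0353
    cross y-line → (7,3), t=0.4762
    cross x-line → (8,3), t=1.2364
    cross y-line → (8,2), t=1.5115
    cross y-line → (8,1), t=2.5468
    cross y-line → (8,0), t=3.5821 (wall)
  → r_1 = 3.5821
beam 2: φ=-45°, α=330°
  d=(0.8660,-0.5000)  start (7,4)  tX=0.3695 tY=0.9200  stride 1/|dx|=1.1547 1/|dy|=2.0000
    cross x-line → (8,4), t=0.3695
    cross y-line → (8,3), t=0.9200
    cross x-line → (9,3), t=1.5242 (wall)
  → r_2 = 1.5242
beam 3: φ=45°, α=60°
  d=(0.5000,0.8660)  start (7,4)  tX=0.6400 tY=0.6235  stride 1/|dx|=2.0000 1/|dy|=1.1547
    cross y-line → (7,5), t=0.6235
    cross x-line → (8,5), t=0.6400
    cross y-line → (8,6), t=1.7782
    cross x-line → (9,6), t=2.6400 (wall)
  → r_3 = 2.6400
beam 4: φ=90°, α=105°
  d=(-0.2588,0.9659)  start (7,4)  tX=2.6273 tY=0.5590  stride 1/|dx|=3.8637 1/|dy|=1.0353
    cross y-line → (7,5), t=0.5590
    cross y-line → (7,6), t=1.5943 (wall)
  → r_4 = 1.5943

ranges = [3.5821, 1.5242, 2.6400, 1.5943]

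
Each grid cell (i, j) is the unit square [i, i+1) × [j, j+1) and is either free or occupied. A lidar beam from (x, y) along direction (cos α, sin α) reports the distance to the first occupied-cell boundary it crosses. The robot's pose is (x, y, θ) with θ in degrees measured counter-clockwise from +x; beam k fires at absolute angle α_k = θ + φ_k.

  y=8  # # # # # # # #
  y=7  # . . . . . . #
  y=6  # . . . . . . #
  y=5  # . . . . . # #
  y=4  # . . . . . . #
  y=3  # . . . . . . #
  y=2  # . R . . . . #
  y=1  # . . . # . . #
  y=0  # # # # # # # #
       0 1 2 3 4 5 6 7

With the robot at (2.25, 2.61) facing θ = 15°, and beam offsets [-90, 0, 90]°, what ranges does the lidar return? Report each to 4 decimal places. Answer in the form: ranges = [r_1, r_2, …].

ranges = [1.6668, 4.9176, 4.8296]

beam 1: φ=-90°, α=285°
  d=(0.2588,-0.9659)  start (2,2)  tX=2.8978 tY=0.6315  stride 1/|dx|=3.8637 1/|dy|=1.0353
    cross y-line → (2,1), t=0.6315
    cross y-line → (2,0), t=1.6668 (wall)
  → r_1 = 1.6668
beam 2: φ=0°, α=15°
  d=(0.9659,0.2588)  start (2,2)  tX=0.7765 tY=1.5068  stride 1/|dx|=1.0353 1/|dy|=3.8637
    cross x-line → (3,2), t=0.7765
    cross y-line → (3,3), t=1.5068
    cross x-line → (4,3), t=1.8117
    cross x-line → (5,3), t=2.8470
    cross x-line → (6,3), t=3.8823
    cross x-line → (7,3), t=4.9176 (wall)
  → r_2 = 4.9176
beam 3: φ=90°, α=105°
  d=(-0.2588,0.9659)  start (2,2)  tX=0.9659 tY=0.4038  stride 1/|dx|=3.8637 1/|dy|=1.0353
    cross y-line → (2,3), t=0.4038
    cross x-line → (1,3), t=0.9659
    cross y-line → (1,4), t=1.4390
    cross y-line → (1,5), t=2.4743
    cross y-line → (1,6), t=3.5096
    cross y-line → (1,7), t=4.5449
    cross x-line → (0,7), t=4.8296 (wall)
  → r_3 = 4.8296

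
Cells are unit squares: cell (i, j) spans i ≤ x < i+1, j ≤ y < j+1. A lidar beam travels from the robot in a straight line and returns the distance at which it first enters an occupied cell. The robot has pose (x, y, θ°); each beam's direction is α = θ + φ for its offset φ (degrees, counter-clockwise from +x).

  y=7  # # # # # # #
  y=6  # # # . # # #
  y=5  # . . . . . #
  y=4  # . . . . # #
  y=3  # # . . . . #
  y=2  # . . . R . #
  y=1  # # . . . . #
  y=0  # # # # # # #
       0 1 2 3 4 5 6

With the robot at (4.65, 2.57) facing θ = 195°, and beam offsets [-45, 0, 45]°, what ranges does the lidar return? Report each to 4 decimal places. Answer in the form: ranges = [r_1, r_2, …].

ranges = [4.2147, 2.7435, 1.8129]

beam 1: φ=-45°, α=150°
  d=(-0.8660,0.5000)  start (4,2)  tX=0.7506 tY=0.8600  stride 1/|dx|=1.1547 1/|dy|=2.0000
    cross x-line → (3,2), t=0.7506
    cross y-line → (3,3), t=0.8600
    cross x-line → (2,3), t=1.9053
    cross y-line → (2,4), t=2.8600
    cross x-line → (1,4), t=3.0600
    cross x-line → (0,4), t=4.2147 (wall)
  → r_1 = 4.2147
beam 2: φ=0°, α=195°
  d=(-0.9659,-0.2588)  start (4,2)  tX=0.6729 tY=2.2023  stride 1/|dx|=1.0353 1/|dy|=3.8637
    cross x-line → (3,2), t=0.6729
    cross x-line → (2,2), t=1.7082
    cross y-line → (2,1), t=2.2023
    cross x-line → (1,1), t=2.7435 (wall)
  → r_2 = 2.7435
beam 3: φ=45°, α=240°
  d=(-0.5000,-0.8660)  start (4,2)  tX=1.3000 tY=0.6582  stride 1/|dx|=2.0000 1/|dy|=1.1547
    cross y-line → (4,1), t=0.6582
    cross x-line → (3,1), t=1.3000
    cross y-line → (3,0), t=1.8129 (wall)
  → r_3 = 1.8129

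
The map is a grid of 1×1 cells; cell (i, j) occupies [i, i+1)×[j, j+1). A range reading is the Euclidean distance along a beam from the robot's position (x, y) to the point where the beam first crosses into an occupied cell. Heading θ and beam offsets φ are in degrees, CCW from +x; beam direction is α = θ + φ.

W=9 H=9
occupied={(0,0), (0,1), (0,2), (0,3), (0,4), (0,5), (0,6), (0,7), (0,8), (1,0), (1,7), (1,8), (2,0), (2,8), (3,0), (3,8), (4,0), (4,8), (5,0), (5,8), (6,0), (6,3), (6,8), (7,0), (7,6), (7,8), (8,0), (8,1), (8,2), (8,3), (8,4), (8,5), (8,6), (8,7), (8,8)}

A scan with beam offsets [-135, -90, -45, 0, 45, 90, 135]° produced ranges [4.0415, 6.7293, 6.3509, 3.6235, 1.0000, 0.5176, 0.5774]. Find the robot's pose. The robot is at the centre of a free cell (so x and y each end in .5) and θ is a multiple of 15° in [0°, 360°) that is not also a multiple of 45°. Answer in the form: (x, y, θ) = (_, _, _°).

(x, y, θ) = (4.5, 1.5, 165°)

The pose lattice has 46·16 = 736 candidates. Test each by forward raycasting.
  (6.5, 5.5, 345°): beam 1 = 6.3509 ≠ 4.0415 ✗
  (2.5, 3.5, 120°): beam 1 = 5.6940 ≠ 4.0415 ✗
  (3.5, 2.5, 150°): beam 1 = 2.5882 ≠ 4.0415 ✗
  …
  (4.5, 1.5, 165°): r_1=4.0415, r_2=6.7293, r_3=6.3509, r_4=3.6235, r_5=1.0000, r_6=0.5176, r_7=0.5774 — all match ✓
Only this pose fits every beam.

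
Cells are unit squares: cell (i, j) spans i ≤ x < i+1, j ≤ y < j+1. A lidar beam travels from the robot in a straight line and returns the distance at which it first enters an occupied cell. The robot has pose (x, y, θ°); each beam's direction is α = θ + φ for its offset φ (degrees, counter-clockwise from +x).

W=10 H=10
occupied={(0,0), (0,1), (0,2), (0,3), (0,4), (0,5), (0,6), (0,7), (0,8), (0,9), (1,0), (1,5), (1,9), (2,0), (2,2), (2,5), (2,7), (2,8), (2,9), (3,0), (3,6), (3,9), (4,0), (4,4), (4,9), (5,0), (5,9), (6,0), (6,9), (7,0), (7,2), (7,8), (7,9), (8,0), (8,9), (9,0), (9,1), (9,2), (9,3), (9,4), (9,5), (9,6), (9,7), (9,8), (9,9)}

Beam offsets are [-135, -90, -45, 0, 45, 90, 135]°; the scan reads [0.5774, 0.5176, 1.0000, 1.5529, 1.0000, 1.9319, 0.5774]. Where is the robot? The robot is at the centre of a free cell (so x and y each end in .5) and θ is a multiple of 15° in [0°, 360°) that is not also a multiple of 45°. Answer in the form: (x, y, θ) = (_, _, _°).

(x, y, θ) = (1.5, 6.5, 15°)

Enumerate (i+0.5, j+0.5, θ) over the 55 free cells and 16 admissible headings. For each, cast all 7 beams and compare to the given ranges.
  (5.5, 2.5, 15°): beam 1 = 1.7321 ≠ 0.5774 ✗
  (7.5, 6.5, 75°): beam 1 = 3.0000 ≠ 0.5774 ✗
  (7.5, 3.5, 255°): beam 1 = 6.3509 ≠ 0.5774 ✗
  (3.5, 4.5, 165°): beam 2 = 1.5529 ≠ 0.5176 ✗
  …
  (1.5, 6.5, 15°): r_1=0.5774, r_2=0.5176, r_3=1.0000, r_4=1.5529, r_5=1.0000, r_6=1.9319, r_7=0.5774 — all match ✓
Unique over the lattice → pose = (1.5, 6.5, 15°).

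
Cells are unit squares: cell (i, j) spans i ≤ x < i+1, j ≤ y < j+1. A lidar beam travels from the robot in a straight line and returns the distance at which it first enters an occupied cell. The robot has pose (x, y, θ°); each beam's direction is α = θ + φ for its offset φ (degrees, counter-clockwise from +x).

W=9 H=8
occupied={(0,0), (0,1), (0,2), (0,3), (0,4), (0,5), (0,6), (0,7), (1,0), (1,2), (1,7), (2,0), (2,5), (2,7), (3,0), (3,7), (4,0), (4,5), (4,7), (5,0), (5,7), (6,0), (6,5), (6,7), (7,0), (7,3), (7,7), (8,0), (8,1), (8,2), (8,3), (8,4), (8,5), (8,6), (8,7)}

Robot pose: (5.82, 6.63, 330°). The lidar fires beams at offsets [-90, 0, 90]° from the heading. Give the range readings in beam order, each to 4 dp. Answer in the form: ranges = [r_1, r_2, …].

beam 1: φ=-90°, α=240°
  cosα=-0.5000 sinα=-0.8660 | (5,6) | tMaxX 1.6400 tMaxY 0.7275 | tΔX 2.0000 tΔY 1.1547
    t=0.7275 [y] (5,5)
    t=1.6400 [x] (4,5) — stop
  → r_1 = 1.6400
beam 2: φ=0°, α=330°
  cosα=0.8660 sinα=-0.5000 | (5,6) | tMaxX 0.2078 tMaxY 1.2600 | tΔX 1.1547 tΔY 2.0000
    t=0.2078 [x] (6,6)
    t=1.2600 [y] (6,5) — stop
  → r_2 = 1.2600
beam 3: φ=90°, α=60°
  cosα=0.5000 sinα=0.8660 | (5,6) | tMaxX 0.3600 tMaxY 0.4272 | tΔX 2.0000 tΔY 1.1547
    t=0.3600 [x] (6,6)
    t=0.4272 [y] (6,7) — stop
  → r_3 = 0.4272

ranges = [1.6400, 1.2600, 0.4272]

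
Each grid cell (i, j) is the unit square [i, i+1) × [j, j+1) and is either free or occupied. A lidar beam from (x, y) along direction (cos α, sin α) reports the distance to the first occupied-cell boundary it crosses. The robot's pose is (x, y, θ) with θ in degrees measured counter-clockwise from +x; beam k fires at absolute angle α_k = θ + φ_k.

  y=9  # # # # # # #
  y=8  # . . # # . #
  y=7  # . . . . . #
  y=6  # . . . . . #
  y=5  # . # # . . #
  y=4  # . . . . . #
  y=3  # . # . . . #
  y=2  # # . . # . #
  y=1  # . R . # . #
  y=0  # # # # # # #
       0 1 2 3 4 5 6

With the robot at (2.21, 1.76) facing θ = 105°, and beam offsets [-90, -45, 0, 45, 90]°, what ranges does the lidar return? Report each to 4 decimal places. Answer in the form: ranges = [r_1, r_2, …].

ranges = [1.8531, 1.4318, 0.8114, 0.4800, 1.2527]

beam 1: φ=-90°, α=15°
  direction (0.9659, 0.2588); cell (2,1); t to first gridline: x 0.8179, y 0.9273 (then +1.0353 / +3.8637)
    (3,1) via x @ 0.8179
    (3,2) via y @ 0.9273
    (4,2) via x @ 1.8531  # hit
  → r_1 = 1.8531
beam 2: φ=-45°, α=60°
  direction (0.5000, 0.8660); cell (2,1); t to first gridline: x 1.5800, y 0.2771 (then +2.0000 / +1.1547)
    (2,2) via y @ 0.2771
    (2,3) via y @ 1.4318  # hit
  → r_2 = 1.4318
beam 3: φ=0°, α=105°
  direction (-0.2588, 0.9659); cell (2,1); t to first gridline: x 0.8114, y 0.2485 (then +3.8637 / +1.0353)
    (2,2) via y @ 0.2485
    (1,2) via x @ 0.8114  # hit
  → r_3 = 0.8114
beam 4: φ=45°, α=150°
  direction (-0.8660, 0.5000); cell (2,1); t to first gridline: x 0.2425, y 0.4800 (then +1.1547 / +2.0000)
    (1,1) via x @ 0.2425
    (1,2) via y @ 0.4800  # hit
  → r_4 = 0.4800
beam 5: φ=90°, α=195°
  direction (-0.9659, -0.2588); cell (2,1); t to first gridline: x 0.2174, y 2.9364 (then +1.0353 / +3.8637)
    (1,1) via x @ 0.2174
    (0,1) via x @ 1.2527  # hit
  → r_5 = 1.2527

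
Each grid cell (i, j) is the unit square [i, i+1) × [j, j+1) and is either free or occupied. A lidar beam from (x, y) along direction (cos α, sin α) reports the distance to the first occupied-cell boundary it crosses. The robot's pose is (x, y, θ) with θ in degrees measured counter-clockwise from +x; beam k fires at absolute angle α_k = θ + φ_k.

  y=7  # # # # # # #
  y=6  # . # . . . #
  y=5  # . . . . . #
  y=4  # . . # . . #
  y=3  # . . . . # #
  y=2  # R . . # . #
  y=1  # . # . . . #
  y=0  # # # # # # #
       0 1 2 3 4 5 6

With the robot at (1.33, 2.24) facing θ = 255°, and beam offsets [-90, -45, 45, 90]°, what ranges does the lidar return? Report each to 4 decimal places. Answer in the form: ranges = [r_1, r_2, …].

ranges = [0.3416, 0.3811, 1.3400, 0.9273]

beam 1: φ=-90°, α=165°
  direction (-0.9659, 0.2588); cell (1,2); t to first gridline: x 0.3416, y 2.9364 (then +1.0353 / +3.8637)
    (0,2) via x @ 0.3416  # hit
  → r_1 = 0.3416
beam 2: φ=-45°, α=210°
  direction (-0.8660, -0.5000); cell (1,2); t to first gridline: x 0.3811, y 0.4800 (then +1.1547 / +2.0000)
    (0,2) via x @ 0.3811  # hit
  → r_2 = 0.3811
beam 3: φ=45°, α=300°
  direction (0.5000, -0.8660); cell (1,2); t to first gridline: x 1.3400, y 0.2771 (then +2.0000 / +1.1547)
    (1,1) via y @ 0.2771
    (2,1) via x @ 1.3400  # hit
  → r_3 = 1.3400
beam 4: φ=90°, α=345°
  direction (0.9659, -0.2588); cell (1,2); t to first gridline: x 0.6936, y 0.9273 (then +1.0353 / +3.8637)
    (2,2) via x @ 0.6936
    (2,1) via y @ 0.9273  # hit
  → r_4 = 0.9273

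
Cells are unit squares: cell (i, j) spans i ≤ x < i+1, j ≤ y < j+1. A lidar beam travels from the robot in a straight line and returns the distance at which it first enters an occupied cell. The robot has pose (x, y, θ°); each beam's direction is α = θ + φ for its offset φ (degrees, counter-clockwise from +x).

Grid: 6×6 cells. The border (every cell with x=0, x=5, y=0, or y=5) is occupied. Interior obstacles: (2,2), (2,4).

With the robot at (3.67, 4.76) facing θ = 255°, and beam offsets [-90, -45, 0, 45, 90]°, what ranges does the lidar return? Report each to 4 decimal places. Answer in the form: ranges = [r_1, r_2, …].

beam 1: φ=-90°, α=165°
  dir = (cos 165°, sin 165°) = (-0.9659, 0.2588); from cell (3,4)
  next x-line at t=0.6936, next y-line at t=0.9273; Δt_x=1.0353, Δt_y=3.8637
    x: enter (2,4) at t=0.6936 ← occupied
  → r_1 = 0.6936
beam 2: φ=-45°, α=210°
  dir = (cos 210°, sin 210°) = (-0.8660, -0.5000); from cell (3,4)
  next x-line at t=0.7736, next y-line at t=1.5200; Δt_x=1.1547, Δt_y=2.0000
    x: enter (2,4) at t=0.7736 ← occupied
  → r_2 = 0.7736
beam 3: φ=0°, α=255°
  dir = (cos 255°, sin 255°) = (-0.2588, -0.9659); from cell (3,4)
  next x-line at t=2.5887, next y-line at t=0.7868; Δt_x=3.8637, Δt_y=1.0353
    y: enter (3,3) at t=0.7868
    y: enter (3,2) at t=1.8221
    x: enter (2,2) at t=2.5887 ← occupied
  → r_3 = 2.5887
beam 4: φ=45°, α=300°
  dir = (cos 300°, sin 300°) = (0.5000, -0.8660); from cell (3,4)
  next x-line at t=0.6600, next y-line at t=0.8776; Δt_x=2.0000, Δt_y=1.1547
    x: enter (4,4) at t=0.6600
    y: enter (4,3) at t=0.8776
    y: enter (4,2) at t=2.0323
    x: enter (5,2) at t=2.6600 ← occupied
  → r_4 = 2.6600
beam 5: φ=90°, α=345°
  dir = (cos 345°, sin 345°) = (0.9659, -0.2588); from cell (3,4)
  next x-line at t=0.3416, next y-line at t=2.9364; Δt_x=1.0353, Δt_y=3.8637
    x: enter (4,4) at t=0.3416
    x: enter (5,4) at t=1.3769 ← occupied
  → r_5 = 1.3769

ranges = [0.6936, 0.7736, 2.5887, 2.6600, 1.3769]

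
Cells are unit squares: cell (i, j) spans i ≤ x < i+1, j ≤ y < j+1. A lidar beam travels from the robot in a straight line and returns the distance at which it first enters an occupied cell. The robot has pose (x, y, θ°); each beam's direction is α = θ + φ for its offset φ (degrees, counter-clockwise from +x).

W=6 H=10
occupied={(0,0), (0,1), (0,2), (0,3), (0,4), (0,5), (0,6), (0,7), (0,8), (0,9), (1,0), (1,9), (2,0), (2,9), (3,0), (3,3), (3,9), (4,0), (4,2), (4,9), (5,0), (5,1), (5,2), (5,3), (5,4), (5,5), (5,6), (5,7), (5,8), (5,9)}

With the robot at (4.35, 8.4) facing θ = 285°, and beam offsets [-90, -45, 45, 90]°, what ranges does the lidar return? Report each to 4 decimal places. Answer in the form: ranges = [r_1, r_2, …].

ranges = [3.4682, 6.7000, 0.7506, 0.6729]

beam 1: φ=-90°, α=195°
  cosα=-0.9659 sinα=-0.2588 | (4,8) | tMaxX 0.3623 tMaxY 1.5455 | tΔX 1.0353 tΔY 3.8637
    t=0.3623 [x] (3,8)
    t=1.3976 [x] (2,8)
    t=1.5455 [y] (2,7)
    t=2.4329 [x] (1,7)
    t=3.4682 [x] (0,7) — stop
  → r_1 = 3.4682
beam 2: φ=-45°, α=240°
  cosα=-0.5000 sinα=-0.8660 | (4,8) | tMaxX 0.7000 tMaxY 0.4619 | tΔX 2.0000 tΔY 1.1547
    t=0.4619 [y] (4,7)
    t=0.7000 [x] (3,7)
    t=1.6166 [y] (3,6)
    t=2.7000 [x] (2,6)
    t=2.7713 [y] (2,5)
    t=3.9260 [y] (2,4)
    t=4.7000 [x] (1,4)
    t=5.0807 [y] (1,3)
    t=6.2354 [y] (1,2)
    t=6.7000 [x] (0,2) — stop
  → r_2 = 6.7000
beam 3: φ=45°, α=330°
  cosα=0.8660 sinα=-0.5000 | (4,8) | tMaxX 0.7506 tMaxY 0.8000 | tΔX 1.1547 tΔY 2.0000
    t=0.7506 [x] (5,8) — stop
  → r_3 = 0.7506
beam 4: φ=90°, α=15°
  cosα=0.9659 sinα=0.2588 | (4,8) | tMaxX 0.6729 tMaxY 2.3182 | tΔX 1.0353 tΔY 3.8637
    t=0.6729 [x] (5,8) — stop
  → r_4 = 0.6729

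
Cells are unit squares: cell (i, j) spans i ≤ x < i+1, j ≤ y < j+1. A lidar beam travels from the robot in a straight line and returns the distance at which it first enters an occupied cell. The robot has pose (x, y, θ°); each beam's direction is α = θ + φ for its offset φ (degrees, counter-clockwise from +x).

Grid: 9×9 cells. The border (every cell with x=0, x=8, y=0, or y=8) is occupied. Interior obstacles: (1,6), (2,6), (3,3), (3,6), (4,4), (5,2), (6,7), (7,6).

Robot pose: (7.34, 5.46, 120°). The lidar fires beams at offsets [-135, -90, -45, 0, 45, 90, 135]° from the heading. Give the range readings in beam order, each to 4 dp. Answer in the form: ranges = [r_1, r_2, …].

beam 1: φ=-135°, α=345°
  dir = (cos 345°, sin 345°) = (0.9659, -0.2588); from cell (7,5)
  next x-line at t=0.6833, next y-line at t=1.7773; Δt_x=1.0353, Δt_y=3.8637
    x: enter (8,5) at t=0.6833 ← occupied
  → r_1 = 0.6833
beam 2: φ=-90°, α=30°
  dir = (cos 30°, sin 30°) = (0.8660, 0.5000); from cell (7,5)
  next x-line at t=0.7621, next y-line at t=1.0800; Δt_x=1.1547, Δt_y=2.0000
    x: enter (8,5) at t=0.7621 ← occupied
  → r_2 = 0.7621
beam 3: φ=-45°, α=75°
  dir = (cos 75°, sin 75°) = (0.2588, 0.9659); from cell (7,5)
  next x-line at t=2.5500, next y-line at t=0.5590; Δt_x=3.8637, Δt_y=1.0353
    y: enter (7,6) at t=0.5590 ← occupied
  → r_3 = 0.5590
beam 4: φ=0°, α=120°
  dir = (cos 120°, sin 120°) = (-0.5000, 0.8660); from cell (7,5)
  next x-line at t=0.6800, next y-line at t=0.6235; Δt_x=2.0000, Δt_y=1.1547
    y: enter (7,6) at t=0.6235 ← occupied
  → r_4 = 0.6235
beam 5: φ=45°, α=165°
  dir = (cos 165°, sin 165°) = (-0.9659, 0.2588); from cell (7,5)
  next x-line at t=0.3520, next y-line at t=2.0864; Δt_x=1.0353, Δt_y=3.8637
    x: enter (6,5) at t=0.3520
    x: enter (5,5) at t=1.3873
    y: enter (5,6) at t=2.0864
    x: enter (4,6) at t=2.4225
    x: enter (3,6) at t=3.4578 ← occupied
  → r_5 = 3.4578
beam 6: φ=90°, α=210°
  dir = (cos 210°, sin 210°) = (-0.8660, -0.5000); from cell (7,5)
  next x-line at t=0.3926, next y-line at t=0.9200; Δt_x=1.1547, Δt_y=2.0000
    x: enter (6,5) at t=0.3926
    y: enter (6,4) at t=0.9200
    x: enter (5,4) at t=1.5473
    x: enter (4,4) at t=2.7020 ← occupied
  → r_6 = 2.7020
beam 7: φ=135°, α=255°
  dir = (cos 255°, sin 255°) = (-0.2588, -0.9659); from cell (7,5)
  next x-line at t=1.3137, next y-line at t=0.4762; Δt_x=3.8637, Δt_y=1.0353
    y: enter (7,4) at t=0.4762
    x: enter (6,4) at t=1.3137
    y: enter (6,3) at t=1.5115
    y: enter (6,2) at t=2.5468
    y: enter (6,1) at t=3.5821
    y: enter (6,0) at t=4.6173 ← occupied
  → r_7 = 4.6173

ranges = [0.6833, 0.7621, 0.5590, 0.6235, 3.4578, 2.7020, 4.6173]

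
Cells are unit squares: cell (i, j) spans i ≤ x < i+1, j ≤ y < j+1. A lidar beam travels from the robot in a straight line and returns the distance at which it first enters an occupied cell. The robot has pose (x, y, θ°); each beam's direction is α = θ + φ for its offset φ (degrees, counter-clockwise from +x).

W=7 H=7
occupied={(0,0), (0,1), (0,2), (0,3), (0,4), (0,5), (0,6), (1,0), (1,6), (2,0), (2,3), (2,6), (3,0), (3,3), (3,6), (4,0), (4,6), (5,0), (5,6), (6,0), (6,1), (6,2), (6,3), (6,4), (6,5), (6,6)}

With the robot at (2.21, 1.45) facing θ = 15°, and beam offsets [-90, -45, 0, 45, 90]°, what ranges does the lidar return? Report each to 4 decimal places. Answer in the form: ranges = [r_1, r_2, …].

ranges = [0.4659, 0.9000, 3.9237, 1.7898, 4.6751]

beam 1: φ=-90°, α=285°
  d=(0.2588,-0.9659)  start (2,1)  tX=3.0523 tY=0.4659  stride 1/|dx|=3.8637 1/|dy|=1.0353
    cross y-line → (2,0), t=0.4659 (wall)
  → r_1 = 0.4659
beam 2: φ=-45°, α=330°
  d=(0.8660,-0.5000)  start (2,1)  tX=0.9122 tY=0.9000  stride 1/|dx|=1.1547 1/|dy|=2.0000
    cross y-line → (2,0), t=0.9000 (wall)
  → r_2 = 0.9000
beam 3: φ=0°, α=15°
  d=(0.9659,0.2588)  start (2,1)  tX=0.8179 tY=2.1250  stride 1/|dx|=1.0353 1/|dy|=3.8637
    cross x-line → (3,1), t=0.8179
    cross x-line → (4,1), t=1.8531
    cross y-line → (4,2), t=2.1250
    cross x-line → (5,2), t=2.8884
    cross x-line → (6,2), t=3.9237 (wall)
  → r_3 = 3.9237
beam 4: φ=45°, α=60°
  d=(0.5000,0.8660)  start (2,1)  tX=1.5800 tY=0.6351  stride 1/|dx|=2.0000 1/|dy|=1.1547
    cross y-line → (2,2), t=0.6351
    cross x-line → (3,2), t=1.5800
    cross y-line → (3,3), t=1.7898 (wall)
  → r_4 = 1.7898
beam 5: φ=90°, α=105°
  d=(-0.2588,0.9659)  start (2,1)  tX=0.8114 tY=0.5694  stride 1/|dx|=3.8637 1/|dy|=1.0353
    cross y-line → (2,2), t=0.5694
    cross x-line → (1,2), t=0.8114
    cross y-line → (1,3), t=1.6047
    cross y-line → (1,4), t=2.6400
    cross y-line → (1,5), t=3.6752
    cross x-line → (0,5), t=4.6751 (wall)
  → r_5 = 4.6751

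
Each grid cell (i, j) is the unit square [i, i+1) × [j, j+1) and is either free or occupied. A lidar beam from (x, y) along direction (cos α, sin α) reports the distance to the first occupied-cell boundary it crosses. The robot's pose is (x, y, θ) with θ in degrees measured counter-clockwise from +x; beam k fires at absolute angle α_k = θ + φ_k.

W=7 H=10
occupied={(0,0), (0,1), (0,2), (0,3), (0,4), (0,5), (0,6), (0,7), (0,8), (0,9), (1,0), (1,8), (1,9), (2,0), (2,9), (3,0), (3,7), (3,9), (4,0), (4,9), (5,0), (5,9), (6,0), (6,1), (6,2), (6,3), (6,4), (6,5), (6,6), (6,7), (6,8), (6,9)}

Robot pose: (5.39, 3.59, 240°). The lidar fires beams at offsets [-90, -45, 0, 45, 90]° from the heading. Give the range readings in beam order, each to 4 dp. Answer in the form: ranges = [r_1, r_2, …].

ranges = [5.0691, 4.5449, 2.9907, 2.3569, 0.7044]

beam 1: φ=-90°, α=150°
  cosα=-0.8660 sinα=0.5000 | (5,3) | tMaxX 0.4503 tMaxY 0.8200 | tΔX 1.1547 tΔY 2.0000
    t=0.4503 [x] (4,3)
    t=0.8200 [y] (4,4)
    t=1.6050 [x] (3,4)
    t=2.7597 [x] (2,4)
    t=2.8200 [y] (2,5)
    t=3.9144 [x] (1,5)
    t=4.8200 [y] (1,6)
    t=5.0691 [x] (0,6) — stop
  → r_1 = 5.0691
beam 2: φ=-45°, α=195°
  cosα=-0.9659 sinα=-0.2588 | (5,3) | tMaxX 0.4038 tMaxY 2.2796 | tΔX 1.0353 tΔY 3.8637
    t=0.4038 [x] (4,3)
    t=1.4390 [x] (3,3)
    t=2.2796 [y] (3,2)
    t=2.4743 [x] (2,2)
    t=3.5096 [x] (1,2)
    t=4.5449 [x] (0,2) — stop
  → r_2 = 4.5449
beam 3: φ=0°, α=240°
  cosα=-0.5000 sinα=-0.8660 | (5,3) | tMaxX 0.7800 tMaxY 0.6813 | tΔX 2.0000 tΔY 1.1547
    t=0.6813 [y] (5,2)
    t=0.7800 [x] (4,2)
    t=1.8360 [y] (4,1)
    t=2.7800 [x] (3,1)
    t=2.9907 [y] (3,0) — stop
  → r_3 = 2.9907
beam 4: φ=45°, α=285°
  cosα=0.2588 sinα=-0.9659 | (5,3) | tMaxX 2.3569 tMaxY 0.6108 | tΔX 3.8637 tΔY 1.0353
    t=0.6108 [y] (5,2)
    t=1.6461 [y] (5,1)
    t=2.3569 [x] (6,1) — stop
  → r_4 = 2.3569
beam 5: φ=90°, α=330°
  cosα=0.8660 sinα=-0.5000 | (5,3) | tMaxX 0.7044 tMaxY 1.1800 | tΔX 1.1547 tΔY 2.0000
    t=0.7044 [x] (6,3) — stop
  → r_5 = 0.7044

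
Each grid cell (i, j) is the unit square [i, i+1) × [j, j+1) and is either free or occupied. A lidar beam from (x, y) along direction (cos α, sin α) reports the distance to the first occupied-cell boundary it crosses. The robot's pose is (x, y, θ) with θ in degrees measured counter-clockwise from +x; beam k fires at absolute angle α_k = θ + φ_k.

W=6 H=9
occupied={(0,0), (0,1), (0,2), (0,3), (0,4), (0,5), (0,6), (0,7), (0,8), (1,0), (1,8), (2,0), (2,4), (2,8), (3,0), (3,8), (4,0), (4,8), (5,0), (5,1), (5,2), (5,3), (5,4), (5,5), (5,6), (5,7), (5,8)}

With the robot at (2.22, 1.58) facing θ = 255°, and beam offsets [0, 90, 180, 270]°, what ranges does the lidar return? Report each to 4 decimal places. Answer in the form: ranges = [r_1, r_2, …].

beam 1: φ=0°, α=255°
  direction (-0.2588, -0.9659); cell (2,1); t to first gridline: x 0.8500, y 0.6005 (then +3.8637 / +1.0353)
    (2,0) via y @ 0.6005  # hit
  → r_1 = 0.6005
beam 2: φ=90°, α=345°
  direction (0.9659, -0.2588); cell (2,1); t to first gridline: x 0.8075, y 2.2409 (then +1.0353 / +3.8637)
    (3,1) via x @ 0.8075
    (4,1) via x @ 1.8428
    (4,0) via y @ 2.2409  # hit
  → r_2 = 2.2409
beam 3: φ=180°, α=75°
  direction (0.2588, 0.9659); cell (2,1); t to first gridline: x 3.0137, y 0.4348 (then +3.8637 / +1.0353)
    (2,2) via y @ 0.4348
    (2,3) via y @ 1.4701
    (2,4) via y @ 2.5054  # hit
  → r_3 = 2.5054
beam 4: φ=270°, α=165°
  direction (-0.9659, 0.2588); cell (2,1); t to first gridline: x 0.2278, y 1.6228 (then +1.0353 / +3.8637)
    (1,1) via x @ 0.2278
    (0,1) via x @ 1.2630  # hit
  → r_4 = 1.2630

ranges = [0.6005, 2.2409, 2.5054, 1.2630]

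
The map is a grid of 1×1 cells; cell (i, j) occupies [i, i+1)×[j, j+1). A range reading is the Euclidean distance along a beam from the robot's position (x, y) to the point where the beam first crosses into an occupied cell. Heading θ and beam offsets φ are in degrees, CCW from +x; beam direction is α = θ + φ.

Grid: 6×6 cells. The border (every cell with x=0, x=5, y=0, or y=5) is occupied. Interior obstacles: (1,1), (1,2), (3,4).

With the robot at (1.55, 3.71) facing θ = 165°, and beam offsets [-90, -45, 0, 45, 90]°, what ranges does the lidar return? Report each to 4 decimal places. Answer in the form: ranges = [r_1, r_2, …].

beam 1: φ=-90°, α=75°
  direction (0.2588, 0.9659); cell (1,3); t to first gridline: x 1.7387, y 0.3002 (then +3.8637 / +1.0353)
    (1,4) via y @ 0.3002
    (1,5) via y @ 1.3355  # hit
  → r_1 = 1.3355
beam 2: φ=-45°, α=120°
  direction (-0.5000, 0.8660); cell (1,3); t to first gridline: x 1.1000, y 0.3349 (then +2.0000 / +1.1547)
    (1,4) via y @ 0.3349
    (0,4) via x @ 1.1000  # hit
  → r_2 = 1.1000
beam 3: φ=0°, α=165°
  direction (-0.9659, 0.2588); cell (1,3); t to first gridline: x 0.5694, y 1.1205 (then +1.0353 / +3.8637)
    (0,3) via x @ 0.5694  # hit
  → r_3 = 0.5694
beam 4: φ=45°, α=210°
  direction (-0.8660, -0.5000); cell (1,3); t to first gridline: x 0.6351, y 1.4200 (then +1.1547 / +2.0000)
    (0,3) via x @ 0.6351  # hit
  → r_4 = 0.6351
beam 5: φ=90°, α=255°
  direction (-0.2588, -0.9659); cell (1,3); t to first gridline: x 2.1250, y 0.7350 (then +3.8637 / +1.0353)
    (1,2) via y @ 0.7350  # hit
  → r_5 = 0.7350

ranges = [1.3355, 1.1000, 0.5694, 0.6351, 0.7350]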